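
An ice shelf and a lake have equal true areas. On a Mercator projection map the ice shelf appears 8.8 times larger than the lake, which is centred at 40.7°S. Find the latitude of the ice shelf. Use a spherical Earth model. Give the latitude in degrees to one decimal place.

75.2°

On Mercator, (apparent₁)/(apparent₂) = sec²φ₁ / sec²φ₂ when true areas are equal.
cos²φ₂ / cos²φ₁ = 8.8  ⇒  cos φ₁ = cos 40.7° / √8.8 = 0.7581/2.966 = 0.2556.
φ₁ = arccos(0.2556) ≈ 75.2°.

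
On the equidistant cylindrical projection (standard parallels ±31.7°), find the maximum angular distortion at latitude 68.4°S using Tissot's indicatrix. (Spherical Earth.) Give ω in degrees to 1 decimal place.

46.7°

The equidistant cylindrical projection with φ₀ = 31.7° has h = 1 (meridians true) and k = cos φ₀ / cos φ along parallels.
At 68.4°: h = 1.000, k = 2.311; principal scales a = 2.311, b = 1.000.
sin(ω/2) = (a − b)/(a + b) = 1.311/3.311 = 0.3960, so ω = 2 arcsin(0.3960) ≈ 46.7°.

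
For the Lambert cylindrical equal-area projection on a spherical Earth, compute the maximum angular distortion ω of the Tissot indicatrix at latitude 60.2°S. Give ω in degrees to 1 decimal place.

The Lambert cylindrical equal-area projection is the cylindrical equal-area projection with its standard parallel at the equator (φ₀ = 0). Cylindrical equal-area (φ₀ = 0°): h = cos φ / cos 0° along meridians, k = cos 0° / cos φ along parallels; h·k = 1.
At 60.2°: h = 0.4970, k = 2.012; principal scales a = 2.012, b = 0.4970.
sin(ω/2) = (a − b)/(a + b) = 1.515/2.509 = 0.6039, so ω = 2 arcsin(0.6039) ≈ 74.3°.

74.3°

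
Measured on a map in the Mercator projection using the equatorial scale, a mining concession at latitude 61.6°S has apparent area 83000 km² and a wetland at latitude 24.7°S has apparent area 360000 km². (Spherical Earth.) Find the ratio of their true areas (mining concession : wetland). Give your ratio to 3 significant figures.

Since Mercator area scale is 1/cos²φ, the true area equals the apparent area multiplied by cos²φ.
True area of mining concession: 83000 × cos²(61.6°) = 83000 × 0.2262 = 18780 km².
True area of wetland: 360000 × cos²(24.7°) = 360000 × 0.8254 = 297100 km².
Ratio = 18780 / 297100 ≈ 0.0632.

0.0632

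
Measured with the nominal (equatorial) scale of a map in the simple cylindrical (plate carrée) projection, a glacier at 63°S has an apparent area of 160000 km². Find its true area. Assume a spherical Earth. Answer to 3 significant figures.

72600 km²

Plate carrée maps x = Rλ, y = Rφ. The meridian scale is h = 1 and the parallel scale is k = 1/cos φ = sec φ.
Areal scale = h·k = 1 × sec φ; at 63°, h = 1.000, k = 2.203, so h·k = 2.203.
True area = apparent / (areal scale) = 160000 / 2.203 ≈ 72600 km².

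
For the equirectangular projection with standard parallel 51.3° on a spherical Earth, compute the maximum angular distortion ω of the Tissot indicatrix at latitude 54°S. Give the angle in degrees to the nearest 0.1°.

3.5°

In the equirectangular projection with standard parallel φ₀ = 51.3° (x = Rλ cos φ₀, y = Rφ), meridians are true-scale (h = 1) and the parallel scale is k = cos φ₀ / cos φ.
At 54°: h = 1.000, k = 1.064; principal scales a = 1.064, b = 1.000.
sin(ω/2) = (a − b)/(a + b) = 0.06373/2.064 = 0.03088, so ω = 2 arcsin(0.03088) ≈ 3.5°.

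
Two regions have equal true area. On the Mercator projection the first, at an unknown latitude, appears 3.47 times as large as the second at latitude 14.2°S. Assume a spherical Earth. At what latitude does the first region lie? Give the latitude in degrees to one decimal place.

58.6°

Mercator areal scale is sec²φ, so apparent-area ratio = sec²φ₁ / sec²φ₂ = cos²φ₂ / cos²φ₁.
cos²φ₂ / cos²φ₁ = 3.47  ⇒  cos φ₁ = cos 14.2° / √3.47 = 0.9694/1.863 = 0.5204.
φ₁ = arccos(0.5204) ≈ 58.6°.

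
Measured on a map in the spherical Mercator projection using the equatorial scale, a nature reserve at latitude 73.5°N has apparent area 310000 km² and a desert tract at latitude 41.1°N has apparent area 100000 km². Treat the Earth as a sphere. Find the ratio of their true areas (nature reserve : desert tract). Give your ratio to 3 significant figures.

On Mercator the areal scale is sec²φ, so true area = apparent × cos²φ.
True area of nature reserve: 310000 × cos²(73.5°) = 310000 × 0.08066 = 25010 km².
True area of desert tract: 100000 × cos²(41.1°) = 100000 × 0.5679 = 56790 km².
Ratio = 25010 / 56790 ≈ 0.440.

0.440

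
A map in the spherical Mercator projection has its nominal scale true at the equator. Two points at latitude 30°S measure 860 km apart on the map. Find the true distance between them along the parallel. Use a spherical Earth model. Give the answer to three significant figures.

745 km

Mercator is conformal, so the point scale is isotropic: h = k = sec φ = 1/cos φ.
Along the parallel at 30°, map distances are exaggerated by k = sec 30° = 1.155.
True distance = 860 / 1.155 = 860 × cos 30° ≈ 745 km.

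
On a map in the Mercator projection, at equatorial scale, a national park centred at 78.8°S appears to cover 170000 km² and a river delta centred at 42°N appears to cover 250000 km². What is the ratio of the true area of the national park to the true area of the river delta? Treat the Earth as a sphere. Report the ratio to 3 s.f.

0.0465

Mercator's areal exaggeration is sec²φ; hence true area = (apparent area) · cos²φ.
True area of national park: 170000 × cos²(78.8°) = 170000 × 0.03773 = 6414 km².
True area of river delta: 250000 × cos²(42°) = 250000 × 0.5523 = 138100 km².
Ratio = 6414 / 138100 ≈ 0.0465.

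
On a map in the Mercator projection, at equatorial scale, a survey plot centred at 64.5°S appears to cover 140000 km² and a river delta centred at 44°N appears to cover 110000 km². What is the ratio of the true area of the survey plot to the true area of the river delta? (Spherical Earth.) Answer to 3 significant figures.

On Mercator the areal scale is sec²φ, so true area = apparent × cos²φ.
True area of survey plot: 140000 × cos²(64.5°) = 140000 × 0.1853 = 25950 km².
True area of river delta: 110000 × cos²(44°) = 110000 × 0.5174 = 56920 km².
Ratio = 25950 / 56920 ≈ 0.456.

0.456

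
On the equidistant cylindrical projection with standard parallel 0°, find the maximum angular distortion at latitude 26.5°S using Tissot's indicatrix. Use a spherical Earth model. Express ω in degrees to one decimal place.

For the equirectangular projection with φ₀ = 0 (plate carrée), h = 1 along meridians and k = sec φ along parallels.
At 26.5°: h = 1.000, k = 1.117; principal scales a = 1.117, b = 1.000.
sin(ω/2) = (a − b)/(a + b) = 0.1174/2.117 = 0.05545, so ω = 2 arcsin(0.05545) ≈ 6.4°.

6.4°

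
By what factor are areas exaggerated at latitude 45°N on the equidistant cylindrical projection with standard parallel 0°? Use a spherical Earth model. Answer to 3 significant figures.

For the equirectangular projection with φ₀ = 0 (plate carrée), h = 1 along meridians and k = sec φ along parallels.
Areal scale = h·k = 1 × sec φ; at 45°, h = 1.000, k = 1.414, so h·k = 1.414.

1.41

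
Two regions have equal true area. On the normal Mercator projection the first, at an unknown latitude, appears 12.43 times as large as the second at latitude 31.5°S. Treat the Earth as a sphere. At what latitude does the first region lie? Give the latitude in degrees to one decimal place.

76.0°

For equal true areas on Mercator, apparent areas scale as sec²φ, so the ratio is cos²φ₂ / cos²φ₁.
cos²φ₂ / cos²φ₁ = 12.43  ⇒  cos φ₁ = cos 31.5° / √12.43 = 0.8526/3.526 = 0.2418.
φ₁ = arccos(0.2418) ≈ 76.0°.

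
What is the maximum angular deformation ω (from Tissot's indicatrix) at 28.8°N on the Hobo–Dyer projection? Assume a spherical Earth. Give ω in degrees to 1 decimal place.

11.4°

Hobo–Dyer is a cylindrical equal-area projection with standard parallels at ±37.5°. A cylindrical equal-area projection with standard parallel φ₀ has meridian scale h = cos φ / cos φ₀ and parallel scale k = cos φ₀ / cos φ (so areas are preserved, h·k = 1).
At 28.8°: h = 1.105, k = 0.9053; principal scales a = 1.105, b = 0.9053.
sin(ω/2) = (a − b)/(a + b) = 0.1992/2.010 = 0.09912, so ω = 2 arcsin(0.09912) ≈ 11.4°.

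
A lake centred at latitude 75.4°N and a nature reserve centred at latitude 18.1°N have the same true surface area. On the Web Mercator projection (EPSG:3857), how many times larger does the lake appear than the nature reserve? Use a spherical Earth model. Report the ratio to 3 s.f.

Mercator is conformal with k = sec φ, so areal scale = k² = sec²φ.
At 75.4°: sec²(75.4°) = 1/0.2521² = 15.74.
At 18.1°: sec²(18.1°) = 1/0.9505² = 1.107.
Ratio = 15.74/1.107 = cos²(18.1°)/cos²(75.4°) ≈ 14.2.

14.2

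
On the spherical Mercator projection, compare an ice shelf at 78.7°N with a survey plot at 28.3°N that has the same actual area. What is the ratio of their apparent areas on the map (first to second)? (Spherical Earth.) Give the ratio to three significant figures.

Mercator areal scale is sec²φ.
At 78.7°: sec²(78.7°) = 1/0.1959² = 26.05.
At 28.3°: sec²(28.3°) = 1/0.8805² = 1.290.
Ratio = 26.05/1.290 = cos²(28.3°)/cos²(78.7°) ≈ 20.2.

20.2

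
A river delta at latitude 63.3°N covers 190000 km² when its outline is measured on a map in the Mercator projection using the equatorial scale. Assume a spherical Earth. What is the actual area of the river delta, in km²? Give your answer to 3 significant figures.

38400 km²

The Mercator projection is conformal; its linear scale factor is the same in every direction and equals sec φ = 1/cos φ.
Areal scale = k² = sec²φ = 1/cos²(63.3°) = 1/0.4493² = 4.953.
True area = apparent / (areal scale) = 190000 / 4.953 ≈ 38400 km².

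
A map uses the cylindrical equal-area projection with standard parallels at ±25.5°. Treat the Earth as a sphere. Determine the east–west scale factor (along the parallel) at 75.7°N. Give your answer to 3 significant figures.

For cylindrical equal-area with standard parallel φ₀, h = cos φ / cos φ₀ and k = cos φ₀ / cos φ, so h·k = 1.
k = cos 25.5° / cos 75.7° = 0.9026/0.2470 = 3.654.

3.65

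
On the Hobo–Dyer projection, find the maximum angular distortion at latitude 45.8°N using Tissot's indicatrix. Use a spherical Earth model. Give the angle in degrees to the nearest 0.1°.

Hobo–Dyer is a cylindrical equal-area projection with standard parallels at ±37.5°. For cylindrical equal-area with standard parallel φ₀, h = cos φ / cos φ₀ and k = cos φ₀ / cos φ, so h·k = 1.
At 45.8°: h = 0.8788, k = 1.138; principal scales a = 1.138, b = 0.8788.
sin(ω/2) = (a − b)/(a + b) = 0.2592/2.017 = 0.1285, so ω = 2 arcsin(0.1285) ≈ 14.8°.

14.8°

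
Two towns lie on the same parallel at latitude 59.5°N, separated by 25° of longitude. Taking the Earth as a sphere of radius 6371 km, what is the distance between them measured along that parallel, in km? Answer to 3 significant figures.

Arc length along a parallel = R cos φ · Δλ (with Δλ in radians).
= 6371 × cos 59.5° × (25° × π/180) = 6371 × 0.5075 × 0.4363 ≈ 1410 km.

1410 km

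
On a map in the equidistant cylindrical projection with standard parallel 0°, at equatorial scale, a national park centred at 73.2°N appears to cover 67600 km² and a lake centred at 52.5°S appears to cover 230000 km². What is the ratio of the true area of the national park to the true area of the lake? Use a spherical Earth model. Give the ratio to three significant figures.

On the plate carrée, areal scale = h·k = 1 × sec φ, so true area = apparent × cos φ.
True area of national park: 67600 × cos(73.2°) = 67600 × 0.2890 = 19540 km².
True area of lake: 230000 × cos(52.5°) = 230000 × 0.6088 = 140000 km².
Ratio = 19540 / 140000 ≈ 0.140.

0.140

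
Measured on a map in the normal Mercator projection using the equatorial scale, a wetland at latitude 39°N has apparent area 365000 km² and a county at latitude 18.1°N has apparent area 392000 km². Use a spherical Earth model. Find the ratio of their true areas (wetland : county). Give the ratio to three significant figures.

On Mercator the areal scale is sec²φ, so true area = apparent × cos²φ.
True area of wetland: 365000 × cos²(39°) = 365000 × 0.6040 = 220400 km².
True area of county: 392000 × cos²(18.1°) = 392000 × 0.9035 = 354200 km².
Ratio = 220400 / 354200 ≈ 0.622.

0.622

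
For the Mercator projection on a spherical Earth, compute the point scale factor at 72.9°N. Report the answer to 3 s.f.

Mercator is conformal, so the point scale is isotropic: h = k = sec φ = 1/cos φ.
k = 1/cos 72.9° = 1/0.2940 = 3.401.

3.40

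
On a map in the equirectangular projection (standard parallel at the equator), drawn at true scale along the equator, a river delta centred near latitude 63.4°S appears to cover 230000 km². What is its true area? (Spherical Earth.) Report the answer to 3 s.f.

Plate carrée maps x = Rλ, y = Rφ. The meridian scale is h = 1 and the parallel scale is k = 1/cos φ = sec φ.
Areal scale = h·k = 1 × sec φ; at 63.4°, h = 1.000, k = 2.233, so h·k = 2.233.
True area = apparent / (areal scale) = 230000 / 2.233 ≈ 103000 km².

103000 km²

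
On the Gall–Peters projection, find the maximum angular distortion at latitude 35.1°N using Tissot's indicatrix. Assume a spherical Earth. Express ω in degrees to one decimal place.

The Gall–Peters projection is cylindrical equal-area with φ₀ = 45°. Cylindrical equal-area (φ₀ = 45°): h = cos φ / cos 45° along meridians, k = cos 45° / cos φ along parallels; h·k = 1.
At 35.1°: h = 1.157, k = 0.8643; principal scales a = 1.157, b = 0.8643.
sin(ω/2) = (a − b)/(a + b) = 0.2928/2.021 = 0.1448, so ω = 2 arcsin(0.1448) ≈ 16.7°.

16.7°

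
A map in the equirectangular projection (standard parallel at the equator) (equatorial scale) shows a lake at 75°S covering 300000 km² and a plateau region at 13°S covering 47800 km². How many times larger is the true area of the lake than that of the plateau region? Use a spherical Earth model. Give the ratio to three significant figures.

On the plate carrée, areal scale = h·k = 1 × sec φ, so true area = apparent × cos φ.
True area of lake: 300000 × cos(75°) = 300000 × 0.2588 = 77650 km².
True area of plateau region: 47800 × cos(13°) = 47800 × 0.9744 = 46570 km².
Ratio = 77650 / 46570 ≈ 1.67.

1.67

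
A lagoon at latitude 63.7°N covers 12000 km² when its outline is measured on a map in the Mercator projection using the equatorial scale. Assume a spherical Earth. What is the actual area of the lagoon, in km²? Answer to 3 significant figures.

2360 km²

The Mercator projection is conformal; its linear scale factor is the same in every direction and equals sec φ = 1/cos φ.
Areal scale = k² = sec²φ = 1/cos²(63.7°) = 1/0.4431² = 5.094.
True area = apparent / (areal scale) = 12000 / 5.094 ≈ 2360 km².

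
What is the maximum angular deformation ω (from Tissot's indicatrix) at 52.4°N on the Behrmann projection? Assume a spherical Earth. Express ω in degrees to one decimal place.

39.3°

Behrmann is a cylindrical equal-area projection with standard parallels at ±30°. Cylindrical equal-area (φ₀ = 30°): h = cos φ / cos 30° along meridians, k = cos 30° / cos φ along parallels; h·k = 1.
At 52.4°: h = 0.7045, k = 1.419; principal scales a = 1.419, b = 0.7045.
sin(ω/2) = (a − b)/(a + b) = 0.7148/2.124 = 0.3366, so ω = 2 arcsin(0.3366) ≈ 39.3°.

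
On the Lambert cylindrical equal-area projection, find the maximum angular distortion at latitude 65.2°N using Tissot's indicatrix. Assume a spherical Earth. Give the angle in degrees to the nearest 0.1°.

89.0°

The Lambert cylindrical equal-area projection is the cylindrical equal-area projection with its standard parallel at the equator (φ₀ = 0). Cylindrical equal-area (φ₀ = 0°): h = cos φ / cos 0° along meridians, k = cos 0° / cos φ along parallels; h·k = 1.
At 65.2°: h = 0.4195, k = 2.384; principal scales a = 2.384, b = 0.4195.
sin(ω/2) = (a − b)/(a + b) = 1.965/2.804 = 0.7008, so ω = 2 arcsin(0.7008) ≈ 89.0°.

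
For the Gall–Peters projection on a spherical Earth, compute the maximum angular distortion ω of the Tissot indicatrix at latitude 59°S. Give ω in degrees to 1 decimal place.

35.7°

The Gall–Peters projection is cylindrical equal-area with φ₀ = 45°. A cylindrical equal-area projection with standard parallel φ₀ has meridian scale h = cos φ / cos φ₀ and parallel scale k = cos φ₀ / cos φ (so areas are preserved, h·k = 1).
At 59°: h = 0.7284, k = 1.373; principal scales a = 1.373, b = 0.7284.
sin(ω/2) = (a − b)/(a + b) = 0.6445/2.101 = 0.3067, so ω = 2 arcsin(0.3067) ≈ 35.7°.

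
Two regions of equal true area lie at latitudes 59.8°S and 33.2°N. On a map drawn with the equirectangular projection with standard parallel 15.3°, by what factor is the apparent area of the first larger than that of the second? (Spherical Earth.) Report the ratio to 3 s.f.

The equidistant cylindrical projection with φ₀ = 15.3° has h = 1 (meridians true) and k = cos φ₀ / cos φ along parallels.
Areal scale at 59.8°: h·k = 1.000 × 1.918 = 1.918.
Areal scale at 33.2°: h·k = 1.000 × 1.153 = 1.153.
Ratio = 1.918/1.153 ≈ 1.66.

1.66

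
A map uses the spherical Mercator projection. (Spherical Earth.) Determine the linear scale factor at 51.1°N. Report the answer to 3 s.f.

Mercator is conformal, so the point scale is isotropic: h = k = sec φ = 1/cos φ.
k = 1/cos 51.1° = 1/0.6280 = 1.592.

1.59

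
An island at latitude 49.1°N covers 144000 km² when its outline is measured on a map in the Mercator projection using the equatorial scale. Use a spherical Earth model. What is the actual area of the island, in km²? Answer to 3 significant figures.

61700 km²

Mercator is conformal, so the point scale is isotropic: h = k = sec φ = 1/cos φ.
Areal scale = k² = sec²φ = 1/cos²(49.1°) = 1/0.6547² = 2.333.
True area = apparent / (areal scale) = 144000 / 2.333 ≈ 61700 km².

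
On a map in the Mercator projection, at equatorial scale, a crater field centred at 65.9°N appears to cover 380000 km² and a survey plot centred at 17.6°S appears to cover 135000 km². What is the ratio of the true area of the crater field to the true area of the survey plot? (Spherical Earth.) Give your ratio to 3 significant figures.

Mercator's areal exaggeration is sec²φ; hence true area = (apparent area) · cos²φ.
True area of crater field: 380000 × cos²(65.9°) = 380000 × 0.1667 = 63360 km².
True area of survey plot: 135000 × cos²(17.6°) = 135000 × 0.9086 = 122700 km².
Ratio = 63360 / 122700 ≈ 0.517.

0.517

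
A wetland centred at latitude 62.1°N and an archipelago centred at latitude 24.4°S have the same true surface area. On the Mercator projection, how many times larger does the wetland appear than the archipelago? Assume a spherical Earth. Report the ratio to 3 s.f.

Mercator is conformal with k = sec φ, so areal scale = k² = sec²φ.
At 62.1°: sec²(62.1°) = 1/0.4679² = 4.567.
At 24.4°: sec²(24.4°) = 1/0.9107² = 1.206.
Ratio = 4.567/1.206 = cos²(24.4°)/cos²(62.1°) ≈ 3.79.

3.79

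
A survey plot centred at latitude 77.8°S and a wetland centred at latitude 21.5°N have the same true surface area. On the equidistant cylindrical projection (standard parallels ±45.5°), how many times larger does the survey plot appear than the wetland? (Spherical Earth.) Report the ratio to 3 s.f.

The equidistant cylindrical projection with φ₀ = 45.5° has h = 1 (meridians true) and k = cos φ₀ / cos φ along parallels.
Areal scale at 77.8°: h·k = 1.000 × 3.317 = 3.317.
Areal scale at 21.5°: h·k = 1.000 × 0.7533 = 0.7533.
Ratio = 3.317/0.7533 ≈ 4.40.

4.40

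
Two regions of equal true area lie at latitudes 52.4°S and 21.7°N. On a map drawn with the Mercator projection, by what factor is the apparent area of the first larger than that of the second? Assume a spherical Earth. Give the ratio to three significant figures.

On Mercator, area is exaggerated by sec²φ = 1/cos²φ.
At 52.4°: sec²(52.4°) = 1/0.6101² = 2.686.
At 21.7°: sec²(21.7°) = 1/0.9291² = 1.158.
Ratio = 2.686/1.158 = cos²(21.7°)/cos²(52.4°) ≈ 2.32.

2.32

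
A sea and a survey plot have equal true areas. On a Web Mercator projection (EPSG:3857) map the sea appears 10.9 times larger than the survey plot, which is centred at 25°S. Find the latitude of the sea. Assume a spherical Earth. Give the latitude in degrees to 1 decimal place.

74.1°

Mercator areal scale is sec²φ, so apparent-area ratio = sec²φ₁ / sec²φ₂ = cos²φ₂ / cos²φ₁.
cos²φ₂ / cos²φ₁ = 10.9  ⇒  cos φ₁ = cos 25° / √10.9 = 0.9063/3.302 = 0.2745.
φ₁ = arccos(0.2745) ≈ 74.1°.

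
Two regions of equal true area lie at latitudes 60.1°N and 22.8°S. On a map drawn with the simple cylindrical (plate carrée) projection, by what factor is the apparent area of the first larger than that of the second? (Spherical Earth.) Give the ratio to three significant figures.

1.85

For the equirectangular projection with φ₀ = 0 (plate carrée), h = 1 along meridians and k = sec φ along parallels.
Areal scale at 60.1°: h·k = 1.000 × 2.006 = 2.006.
Areal scale at 22.8°: h·k = 1.000 × 1.085 = 1.085.
Ratio = 2.006/1.085 ≈ 1.85.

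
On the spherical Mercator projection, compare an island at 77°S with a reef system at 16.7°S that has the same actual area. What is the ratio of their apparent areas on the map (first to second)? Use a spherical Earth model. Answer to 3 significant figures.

18.1

On Mercator, area is exaggerated by sec²φ = 1/cos²φ.
At 77°: sec²(77°) = 1/0.2250² = 19.76.
At 16.7°: sec²(16.7°) = 1/0.9578² = 1.090.
Ratio = 19.76/1.090 = cos²(16.7°)/cos²(77°) ≈ 18.1.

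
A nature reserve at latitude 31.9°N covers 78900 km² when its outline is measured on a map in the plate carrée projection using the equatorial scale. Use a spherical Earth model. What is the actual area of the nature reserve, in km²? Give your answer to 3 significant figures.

For the equirectangular projection with φ₀ = 0 (plate carrée), h = 1 along meridians and k = sec φ along parallels.
Areal scale = h·k = 1 × sec φ; at 31.9°, h = 1.000, k = 1.178, so h·k = 1.178.
True area = apparent / (areal scale) = 78900 / 1.178 ≈ 67000 km².

67000 km²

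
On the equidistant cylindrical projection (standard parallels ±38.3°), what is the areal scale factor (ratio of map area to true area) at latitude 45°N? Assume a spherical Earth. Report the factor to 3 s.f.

In the equirectangular projection with standard parallel φ₀ = 38.3° (x = Rλ cos φ₀, y = Rφ), meridians are true-scale (h = 1) and the parallel scale is k = cos φ₀ / cos φ.
Areal scale = h·k = 1 × cos φ₀ / cos φ; at 45°, h = 1.000, k = 1.110, so h·k = 1.110.

1.11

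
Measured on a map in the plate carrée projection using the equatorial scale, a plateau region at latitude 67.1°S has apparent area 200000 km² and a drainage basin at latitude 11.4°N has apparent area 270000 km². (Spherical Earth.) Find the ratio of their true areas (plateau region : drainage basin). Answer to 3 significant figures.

0.294

Plate carrée has h = 1 and k = sec φ, giving areal scale sec φ; true area = (apparent area) · cos φ.
True area of plateau region: 200000 × cos(67.1°) = 200000 × 0.3891 = 77820 km².
True area of drainage basin: 270000 × cos(11.4°) = 270000 × 0.9803 = 264700 km².
Ratio = 77820 / 264700 ≈ 0.294.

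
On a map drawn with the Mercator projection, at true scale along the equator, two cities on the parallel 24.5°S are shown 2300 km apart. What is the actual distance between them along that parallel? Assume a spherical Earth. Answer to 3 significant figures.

2090 km

Mercator is conformal, so the point scale is isotropic: h = k = sec φ = 1/cos φ.
Along the parallel at 24.5°, map distances are exaggerated by k = sec 24.5° = 1.099.
True distance = 2300 / 1.099 = 2300 × cos 24.5° ≈ 2090 km.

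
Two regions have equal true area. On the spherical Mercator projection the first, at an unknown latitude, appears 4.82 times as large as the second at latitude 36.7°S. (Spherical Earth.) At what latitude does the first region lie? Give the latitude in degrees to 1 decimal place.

68.6°

On Mercator, (apparent₁)/(apparent₂) = sec²φ₁ / sec²φ₂ when true areas are equal.
cos²φ₂ / cos²φ₁ = 4.82  ⇒  cos φ₁ = cos 36.7° / √4.82 = 0.8018/2.195 = 0.3652.
φ₁ = arccos(0.3652) ≈ 68.6°.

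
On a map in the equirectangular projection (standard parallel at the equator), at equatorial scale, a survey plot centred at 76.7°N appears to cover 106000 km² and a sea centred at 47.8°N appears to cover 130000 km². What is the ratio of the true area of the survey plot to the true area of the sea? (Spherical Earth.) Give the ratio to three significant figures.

Plate carrée has h = 1 and k = sec φ, giving areal scale sec φ; true area = (apparent area) · cos φ.
True area of survey plot: 106000 × cos(76.7°) = 106000 × 0.2300 = 24390 km².
True area of sea: 130000 × cos(47.8°) = 130000 × 0.6717 = 87320 km².
Ratio = 24390 / 87320 ≈ 0.279.

0.279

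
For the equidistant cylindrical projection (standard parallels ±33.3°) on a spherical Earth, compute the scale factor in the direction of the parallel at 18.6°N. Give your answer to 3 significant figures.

With standard parallel φ₀ = 33.3°, the equirectangular projection gives x = Rλ cos φ₀, y = Rφ, so h = 1 and k = cos 33.3° / cos φ.
k = cos 33.3° / cos 18.6° = 0.8358/0.9478 = 0.8819.

0.882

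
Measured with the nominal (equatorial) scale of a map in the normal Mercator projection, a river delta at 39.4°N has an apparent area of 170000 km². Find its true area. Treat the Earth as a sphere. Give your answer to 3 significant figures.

The Mercator projection is conformal; its linear scale factor is the same in every direction and equals sec φ = 1/cos φ.
Areal scale = k² = sec²φ = 1/cos²(39.4°) = 1/0.7727² = 1.675.
True area = apparent / (areal scale) = 170000 / 1.675 ≈ 102000 km².

102000 km²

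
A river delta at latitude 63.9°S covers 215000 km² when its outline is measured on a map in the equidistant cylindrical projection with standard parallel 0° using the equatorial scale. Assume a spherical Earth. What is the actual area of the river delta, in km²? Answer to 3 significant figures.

94600 km²

In the plate carrée (x = Rλ, y = Rφ), meridians are true-scale (h = 1) and parallels are stretched by k = sec φ.
Areal scale = h·k = 1 × sec φ; at 63.9°, h = 1.000, k = 2.273, so h·k = 2.273.
True area = apparent / (areal scale) = 215000 / 2.273 ≈ 94600 km².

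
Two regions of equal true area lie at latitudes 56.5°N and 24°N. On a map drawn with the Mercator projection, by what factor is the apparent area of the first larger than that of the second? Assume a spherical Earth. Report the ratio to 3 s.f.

2.74

On Mercator, area is exaggerated by sec²φ = 1/cos²φ.
At 56.5°: sec²(56.5°) = 1/0.5519² = 3.283.
At 24°: sec²(24°) = 1/0.9135² = 1.198.
Ratio = 3.283/1.198 = cos²(24°)/cos²(56.5°) ≈ 2.74.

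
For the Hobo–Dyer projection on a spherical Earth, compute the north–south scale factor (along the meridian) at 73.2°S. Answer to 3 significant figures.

The Hobo–Dyer projection is cylindrical equal-area with φ₀ = 37.5°. Cylindrical equal-area (φ₀ = 37.5°): h = cos φ / cos 37.5° along meridians, k = cos 37.5° / cos φ along parallels; h·k = 1.
h = cos 73.2° / cos 37.5° = 0.2890/0.7934 = 0.3643.

0.364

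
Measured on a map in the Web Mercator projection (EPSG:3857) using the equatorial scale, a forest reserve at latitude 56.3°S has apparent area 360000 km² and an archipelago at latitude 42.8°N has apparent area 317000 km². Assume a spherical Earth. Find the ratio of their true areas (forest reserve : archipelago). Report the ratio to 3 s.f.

Since Mercator area scale is 1/cos²φ, the true area equals the apparent area multiplied by cos²φ.
True area of forest reserve: 360000 × cos²(56.3°) = 360000 × 0.3079 = 110800 km².
True area of archipelago: 317000 × cos²(42.8°) = 317000 × 0.5384 = 170700 km².
Ratio = 110800 / 170700 ≈ 0.649.

0.649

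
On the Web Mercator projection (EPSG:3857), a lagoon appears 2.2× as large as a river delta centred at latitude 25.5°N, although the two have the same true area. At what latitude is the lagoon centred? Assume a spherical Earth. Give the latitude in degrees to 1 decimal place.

52.5°

Mercator areal scale is sec²φ, so apparent-area ratio = sec²φ₁ / sec²φ₂ = cos²φ₂ / cos²φ₁.
cos²φ₂ / cos²φ₁ = 2.2  ⇒  cos φ₁ = cos 25.5° / √2.2 = 0.9026/1.483 = 0.6085.
φ₁ = arccos(0.6085) ≈ 52.5°.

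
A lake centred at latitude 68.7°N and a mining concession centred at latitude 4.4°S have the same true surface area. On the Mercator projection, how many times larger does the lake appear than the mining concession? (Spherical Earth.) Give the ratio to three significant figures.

7.53

On Mercator, area is exaggerated by sec²φ = 1/cos²φ.
At 68.7°: sec²(68.7°) = 1/0.3633² = 7.579.
At 4.4°: sec²(4.4°) = 1/0.9971² = 1.006.
Ratio = 7.579/1.006 = cos²(4.4°)/cos²(68.7°) ≈ 7.53.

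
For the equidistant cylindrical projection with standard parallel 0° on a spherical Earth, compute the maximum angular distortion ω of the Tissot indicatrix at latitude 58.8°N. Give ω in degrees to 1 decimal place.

Plate carrée maps x = Rλ, y = Rφ. The meridian scale is h = 1 and the parallel scale is k = 1/cos φ = sec φ.
At 58.8°: h = 1.000, k = 1.930; principal scales a = 1.930, b = 1.000.
sin(ω/2) = (a − b)/(a + b) = 0.9304/2.930 = 0.3175, so ω = 2 arcsin(0.3175) ≈ 37.0°.

37.0°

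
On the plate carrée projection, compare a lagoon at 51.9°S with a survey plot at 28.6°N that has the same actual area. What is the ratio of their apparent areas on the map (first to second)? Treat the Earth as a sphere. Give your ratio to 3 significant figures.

1.42

Plate carrée maps x = Rλ, y = Rφ. The meridian scale is h = 1 and the parallel scale is k = 1/cos φ = sec φ.
Areal scale at 51.9°: h·k = 1.000 × 1.621 = 1.621.
Areal scale at 28.6°: h·k = 1.000 × 1.139 = 1.139.
Ratio = 1.621/1.139 ≈ 1.42.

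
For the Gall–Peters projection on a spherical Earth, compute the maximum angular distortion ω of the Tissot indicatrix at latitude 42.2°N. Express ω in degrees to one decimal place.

The Gall–Peters projection is cylindrical equal-area with φ₀ = 45°. A cylindrical equal-area projection with standard parallel φ₀ has meridian scale h = cos φ / cos φ₀ and parallel scale k = cos φ₀ / cos φ (so areas are preserved, h·k = 1).
At 42.2°: h = 1.048, k = 0.9545; principal scales a = 1.048, b = 0.9545.
sin(ω/2) = (a − b)/(a + b) = 0.09314/2.002 = 0.04652, so ω = 2 arcsin(0.04652) ≈ 5.3°.

5.3°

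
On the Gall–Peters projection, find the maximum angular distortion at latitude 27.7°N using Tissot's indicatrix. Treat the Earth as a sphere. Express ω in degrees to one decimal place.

25.6°

Gall–Peters is a cylindrical equal-area projection with standard parallels at ±45°. For cylindrical equal-area with standard parallel φ₀, h = cos φ / cos φ₀ and k = cos φ₀ / cos φ, so h·k = 1.
At 27.7°: h = 1.252, k = 0.7986; principal scales a = 1.252, b = 0.7986.
sin(ω/2) = (a − b)/(a + b) = 0.4535/2.051 = 0.2211, so ω = 2 arcsin(0.2211) ≈ 25.6°.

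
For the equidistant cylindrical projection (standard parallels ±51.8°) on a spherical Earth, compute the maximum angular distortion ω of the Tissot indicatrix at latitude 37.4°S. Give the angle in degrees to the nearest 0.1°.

14.3°

In the equirectangular projection with standard parallel φ₀ = 51.8° (x = Rλ cos φ₀, y = Rφ), meridians are true-scale (h = 1) and the parallel scale is k = cos φ₀ / cos φ.
At 37.4°: h = 1.000, k = 0.7784; principal scales a = 1.000, b = 0.7784.
sin(ω/2) = (a − b)/(a + b) = 0.2216/1.778 = 0.1246, so ω = 2 arcsin(0.1246) ≈ 14.3°.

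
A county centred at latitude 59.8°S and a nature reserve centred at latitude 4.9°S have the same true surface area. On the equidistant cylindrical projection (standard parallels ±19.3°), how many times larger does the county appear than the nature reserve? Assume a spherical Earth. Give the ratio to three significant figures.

1.98

In the equirectangular projection with standard parallel φ₀ = 19.3° (x = Rλ cos φ₀, y = Rφ), meridians are true-scale (h = 1) and the parallel scale is k = cos φ₀ / cos φ.
Areal scale at 59.8°: h·k = 1.000 × 1.876 = 1.876.
Areal scale at 4.9°: h·k = 1.000 × 0.9473 = 0.9473.
Ratio = 1.876/0.9473 ≈ 1.98.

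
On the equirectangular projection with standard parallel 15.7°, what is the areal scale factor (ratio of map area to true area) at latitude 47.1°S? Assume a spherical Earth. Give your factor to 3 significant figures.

1.41

With standard parallel φ₀ = 15.7°, the equirectangular projection gives x = Rλ cos φ₀, y = Rφ, so h = 1 and k = cos 15.7° / cos φ.
Areal scale = h·k = 1 × cos φ₀ / cos φ; at 47.1°, h = 1.000, k = 1.414, so h·k = 1.414.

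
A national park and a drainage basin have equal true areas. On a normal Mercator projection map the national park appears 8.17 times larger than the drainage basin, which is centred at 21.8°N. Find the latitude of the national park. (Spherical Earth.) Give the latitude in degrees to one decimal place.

71.0°

Mercator areal scale is sec²φ, so apparent-area ratio = sec²φ₁ / sec²φ₂ = cos²φ₂ / cos²φ₁.
cos²φ₂ / cos²φ₁ = 8.17  ⇒  cos φ₁ = cos 21.8° / √8.17 = 0.9285/2.858 = 0.3248.
φ₁ = arccos(0.3248) ≈ 71.0°.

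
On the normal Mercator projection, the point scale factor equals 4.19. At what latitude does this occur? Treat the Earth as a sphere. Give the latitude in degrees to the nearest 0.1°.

76.2°

Mercator scale is k = sec φ = 1/cos φ.
1/cos φ = 4.19  ⇒  cos φ = 0.2387  ⇒  φ = arccos(0.2387) ≈ 76.2°.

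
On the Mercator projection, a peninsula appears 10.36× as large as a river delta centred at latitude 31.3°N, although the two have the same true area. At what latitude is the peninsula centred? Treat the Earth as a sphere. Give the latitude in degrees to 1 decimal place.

74.6°

Mercator areal scale is sec²φ, so apparent-area ratio = sec²φ₁ / sec²φ₂ = cos²φ₂ / cos²φ₁.
cos²φ₂ / cos²φ₁ = 10.36  ⇒  cos φ₁ = cos 31.3° / √10.36 = 0.8545/3.219 = 0.2655.
φ₁ = arccos(0.2655) ≈ 74.6°.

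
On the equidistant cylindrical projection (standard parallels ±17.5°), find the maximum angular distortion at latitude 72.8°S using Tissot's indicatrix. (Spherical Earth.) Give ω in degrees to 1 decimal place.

63.6°

The equidistant cylindrical projection with φ₀ = 17.5° has h = 1 (meridians true) and k = cos φ₀ / cos φ along parallels.
At 72.8°: h = 1.000, k = 3.225; principal scales a = 3.225, b = 1.000.
sin(ω/2) = (a − b)/(a + b) = 2.225/4.225 = 0.5266, so ω = 2 arcsin(0.5266) ≈ 63.6°.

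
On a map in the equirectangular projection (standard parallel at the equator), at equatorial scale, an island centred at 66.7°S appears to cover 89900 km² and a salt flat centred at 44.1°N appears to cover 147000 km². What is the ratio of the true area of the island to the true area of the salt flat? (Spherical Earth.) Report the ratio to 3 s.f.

0.337

Plate carrée has h = 1 and k = sec φ, giving areal scale sec φ; true area = (apparent area) · cos φ.
True area of island: 89900 × cos(66.7°) = 89900 × 0.3955 = 35560 km².
True area of salt flat: 147000 × cos(44.1°) = 147000 × 0.7181 = 105600 km².
Ratio = 35560 / 105600 ≈ 0.337.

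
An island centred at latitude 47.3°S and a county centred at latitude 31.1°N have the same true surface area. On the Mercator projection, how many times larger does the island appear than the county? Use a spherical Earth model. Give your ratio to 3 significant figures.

1.59

Mercator areal scale is sec²φ.
At 47.3°: sec²(47.3°) = 1/0.6782² = 2.174.
At 31.1°: sec²(31.1°) = 1/0.8563² = 1.364.
Ratio = 2.174/1.364 = cos²(31.1°)/cos²(47.3°) ≈ 1.59.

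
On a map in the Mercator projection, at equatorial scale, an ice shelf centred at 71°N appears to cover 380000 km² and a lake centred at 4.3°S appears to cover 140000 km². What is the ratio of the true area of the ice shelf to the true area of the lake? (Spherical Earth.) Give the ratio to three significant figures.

Since Mercator area scale is 1/cos²φ, the true area equals the apparent area multiplied by cos²φ.
True area of ice shelf: 380000 × cos²(71°) = 380000 × 0.1060 = 40280 km².
True area of lake: 140000 × cos²(4.3°) = 140000 × 0.9944 = 139200 km².
Ratio = 40280 / 139200 ≈ 0.289.

0.289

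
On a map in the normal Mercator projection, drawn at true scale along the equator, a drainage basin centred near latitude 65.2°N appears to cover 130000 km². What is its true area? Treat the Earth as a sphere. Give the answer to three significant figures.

22900 km²

For Mercator, h = k = sec φ (a conformal cylindrical projection has a single point scale, 1/cos φ).
Areal scale = k² = sec²φ = 1/cos²(65.2°) = 1/0.4195² = 5.684.
True area = apparent / (areal scale) = 130000 / 5.684 ≈ 22900 km².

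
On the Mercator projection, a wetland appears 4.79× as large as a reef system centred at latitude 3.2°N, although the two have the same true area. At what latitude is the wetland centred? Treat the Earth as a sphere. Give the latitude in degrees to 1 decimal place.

For equal true areas on Mercator, apparent areas scale as sec²φ, so the ratio is cos²φ₂ / cos²φ₁.
cos²φ₂ / cos²φ₁ = 4.79  ⇒  cos φ₁ = cos 3.2° / √4.79 = 0.9984/2.189 = 0.4562.
φ₁ = arccos(0.4562) ≈ 62.9°.

62.9°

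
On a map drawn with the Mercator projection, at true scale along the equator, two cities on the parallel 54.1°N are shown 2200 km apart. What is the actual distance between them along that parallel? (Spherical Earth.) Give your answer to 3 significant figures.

Mercator is conformal, so the point scale is isotropic: h = k = sec φ = 1/cos φ.
Along the parallel at 54.1°, map distances are exaggerated by k = sec 54.1° = 1.705.
True distance = 2200 / 1.705 = 2200 × cos 54.1° ≈ 1290 km.

1290 km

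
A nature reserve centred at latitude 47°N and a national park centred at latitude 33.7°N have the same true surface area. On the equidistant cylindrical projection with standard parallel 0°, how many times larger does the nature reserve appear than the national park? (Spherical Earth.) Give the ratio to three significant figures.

Plate carrée maps x = Rλ, y = Rφ. The meridian scale is h = 1 and the parallel scale is k = 1/cos φ = sec φ.
Areal scale at 47°: h·k = 1.000 × 1.466 = 1.466.
Areal scale at 33.7°: h·k = 1.000 × 1.202 = 1.202.
Ratio = 1.466/1.202 ≈ 1.22.

1.22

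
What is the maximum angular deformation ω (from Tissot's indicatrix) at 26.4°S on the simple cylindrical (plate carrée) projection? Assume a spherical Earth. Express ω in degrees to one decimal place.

Plate carrée maps x = Rλ, y = Rφ. The meridian scale is h = 1 and the parallel scale is k = 1/cos φ = sec φ.
At 26.4°: h = 1.000, k = 1.116; principal scales a = 1.116, b = 1.000.
sin(ω/2) = (a − b)/(a + b) = 0.1164/2.116 = 0.05501, so ω = 2 arcsin(0.05501) ≈ 6.3°.

6.3°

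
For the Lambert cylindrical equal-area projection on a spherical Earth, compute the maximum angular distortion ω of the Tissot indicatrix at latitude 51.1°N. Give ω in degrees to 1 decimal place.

The Lambert cylindrical equal-area projection is the cylindrical equal-area projection with its standard parallel at the equator (φ₀ = 0). For cylindrical equal-area with standard parallel φ₀, h = cos φ / cos φ₀ and k = cos φ₀ / cos φ, so h·k = 1.
At 51.1°: h = 0.6280, k = 1.592; principal scales a = 1.592, b = 0.6280.
sin(ω/2) = (a − b)/(a + b) = 0.9645/2.220 = 0.4344, so ω = 2 arcsin(0.4344) ≈ 51.5°.

51.5°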